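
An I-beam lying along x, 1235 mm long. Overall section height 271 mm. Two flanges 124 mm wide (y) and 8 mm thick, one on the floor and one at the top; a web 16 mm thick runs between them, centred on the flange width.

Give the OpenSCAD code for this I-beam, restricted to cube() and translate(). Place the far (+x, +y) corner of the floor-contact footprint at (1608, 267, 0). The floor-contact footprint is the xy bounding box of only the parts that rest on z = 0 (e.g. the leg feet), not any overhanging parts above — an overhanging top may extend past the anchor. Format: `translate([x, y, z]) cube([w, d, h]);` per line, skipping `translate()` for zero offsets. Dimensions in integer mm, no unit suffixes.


translate([373, 143, 0]) cube([1235, 124, 8]);
translate([373, 197, 8]) cube([1235, 16, 255]);
translate([373, 143, 263]) cube([1235, 124, 8]);


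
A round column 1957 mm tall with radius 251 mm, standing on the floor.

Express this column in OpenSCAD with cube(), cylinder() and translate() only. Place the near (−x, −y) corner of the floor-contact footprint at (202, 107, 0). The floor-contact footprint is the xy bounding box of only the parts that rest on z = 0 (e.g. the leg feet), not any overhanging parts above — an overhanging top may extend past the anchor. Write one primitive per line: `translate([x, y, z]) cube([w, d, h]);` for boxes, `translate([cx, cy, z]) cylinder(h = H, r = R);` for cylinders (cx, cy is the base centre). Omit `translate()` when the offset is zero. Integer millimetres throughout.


translate([453, 358, 0]) cylinder(h = 1957, r = 251);


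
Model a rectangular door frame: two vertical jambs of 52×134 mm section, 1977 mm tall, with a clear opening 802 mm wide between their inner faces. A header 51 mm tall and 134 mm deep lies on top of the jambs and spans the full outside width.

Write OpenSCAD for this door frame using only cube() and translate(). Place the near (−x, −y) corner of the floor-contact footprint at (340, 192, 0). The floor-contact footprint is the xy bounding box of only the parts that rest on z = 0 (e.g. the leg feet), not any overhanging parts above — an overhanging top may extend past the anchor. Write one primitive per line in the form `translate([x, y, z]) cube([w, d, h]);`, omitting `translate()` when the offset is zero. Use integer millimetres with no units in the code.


translate([340, 192, 0]) cube([52, 134, 1977]);
translate([1194, 192, 0]) cube([52, 134, 1977]);
translate([340, 192, 1977]) cube([906, 134, 51]);


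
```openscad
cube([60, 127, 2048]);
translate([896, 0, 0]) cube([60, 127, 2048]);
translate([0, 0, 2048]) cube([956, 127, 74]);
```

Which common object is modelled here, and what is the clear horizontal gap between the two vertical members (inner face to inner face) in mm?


A door frame. The clear opening width is 836 mm.

Two 2048 mm tall posts with a header on top — a door frame. The left jamb is 60 mm wide at x = 0; the right jamb starts at x = 896. The clear opening is 896 − 60 = 836 mm.


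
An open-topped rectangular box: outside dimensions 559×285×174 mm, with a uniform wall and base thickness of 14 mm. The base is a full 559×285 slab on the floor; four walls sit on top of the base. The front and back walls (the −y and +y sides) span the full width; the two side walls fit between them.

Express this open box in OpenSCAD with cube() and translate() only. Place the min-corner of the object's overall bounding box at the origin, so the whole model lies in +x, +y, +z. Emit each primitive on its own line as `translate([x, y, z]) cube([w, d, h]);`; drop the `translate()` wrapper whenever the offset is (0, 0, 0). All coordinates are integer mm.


cube([559, 285, 14]);
translate([0, 0, 14]) cube([559, 14, 160]);
translate([0, 271, 14]) cube([559, 14, 160]);
translate([0, 14, 14]) cube([14, 257, 160]);
translate([545, 14, 14]) cube([14, 257, 160]);


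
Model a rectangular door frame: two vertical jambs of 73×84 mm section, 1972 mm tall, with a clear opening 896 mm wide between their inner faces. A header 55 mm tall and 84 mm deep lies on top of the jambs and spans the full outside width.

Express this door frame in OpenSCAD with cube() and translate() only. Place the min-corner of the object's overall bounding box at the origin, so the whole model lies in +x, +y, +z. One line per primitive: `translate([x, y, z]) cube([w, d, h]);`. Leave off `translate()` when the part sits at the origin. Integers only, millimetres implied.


cube([73, 84, 1972]);
translate([969, 0, 0]) cube([73, 84, 1972]);
translate([0, 0, 1972]) cube([1042, 84, 55]);


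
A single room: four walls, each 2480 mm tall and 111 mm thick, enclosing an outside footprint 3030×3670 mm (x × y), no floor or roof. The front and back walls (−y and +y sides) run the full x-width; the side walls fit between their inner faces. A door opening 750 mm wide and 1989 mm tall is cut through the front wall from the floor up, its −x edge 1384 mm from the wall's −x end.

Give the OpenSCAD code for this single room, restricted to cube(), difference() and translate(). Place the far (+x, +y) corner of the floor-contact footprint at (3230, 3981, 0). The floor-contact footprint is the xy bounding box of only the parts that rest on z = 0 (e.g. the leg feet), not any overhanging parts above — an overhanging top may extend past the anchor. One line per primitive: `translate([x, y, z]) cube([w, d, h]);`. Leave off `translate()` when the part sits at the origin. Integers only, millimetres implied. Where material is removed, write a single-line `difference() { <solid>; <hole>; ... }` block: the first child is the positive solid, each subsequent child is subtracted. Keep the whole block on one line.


difference() { translate([200, 311, 0]) cube([3030, 111, 2480]); translate([1584, 311, 0]) cube([750, 111, 1989]); }
translate([200, 3870, 0]) cube([3030, 111, 2480]);
translate([200, 422, 0]) cube([111, 3448, 2480]);
translate([3119, 422, 0]) cube([111, 3448, 2480]);


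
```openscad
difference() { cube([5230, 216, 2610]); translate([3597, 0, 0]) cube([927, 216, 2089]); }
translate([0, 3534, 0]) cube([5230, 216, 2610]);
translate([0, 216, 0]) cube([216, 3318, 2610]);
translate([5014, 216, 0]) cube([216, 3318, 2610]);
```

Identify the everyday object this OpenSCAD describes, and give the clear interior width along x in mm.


A single room. The interior width is 4798 mm.

Four walls enclosing a rectangle with a door in the front wall — a room. Outside width 5230 minus two 216 mm walls gives 4798 mm.


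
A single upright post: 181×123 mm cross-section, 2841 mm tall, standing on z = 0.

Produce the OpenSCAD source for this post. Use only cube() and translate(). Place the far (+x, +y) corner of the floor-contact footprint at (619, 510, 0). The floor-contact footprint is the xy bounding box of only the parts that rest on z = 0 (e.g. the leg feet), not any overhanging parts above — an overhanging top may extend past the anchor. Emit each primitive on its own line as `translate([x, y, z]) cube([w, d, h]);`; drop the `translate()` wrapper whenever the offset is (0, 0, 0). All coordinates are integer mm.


translate([438, 387, 0]) cube([181, 123, 2841]);


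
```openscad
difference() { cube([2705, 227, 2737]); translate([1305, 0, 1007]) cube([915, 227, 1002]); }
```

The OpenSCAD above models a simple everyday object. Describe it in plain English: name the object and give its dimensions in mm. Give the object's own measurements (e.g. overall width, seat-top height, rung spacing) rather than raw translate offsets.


A wall 2705 mm long (x), 227 mm thick (y), 2737 mm tall, with a rectangular window opening cut through it. The opening is 915 mm wide and 1002 mm tall; its sill is at z = 1007 mm and its near (−x) edge is 1305 mm from the wall's −x end. The opening passes through the full wall thickness.


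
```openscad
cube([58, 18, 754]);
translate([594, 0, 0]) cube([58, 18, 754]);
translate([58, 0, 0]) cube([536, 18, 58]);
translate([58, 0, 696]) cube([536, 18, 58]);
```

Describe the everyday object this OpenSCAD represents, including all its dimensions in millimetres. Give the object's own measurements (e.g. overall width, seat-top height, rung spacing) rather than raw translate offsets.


A rectangular picture frame lying in the x–z plane (depth along y). The opening is 536 mm wide (x) by 638 mm tall (z), surrounded by a border 58 mm wide on all four sides. The frame is 18 mm deep and is made of two full-height vertical stiles with two horizontal rails fitted between them.


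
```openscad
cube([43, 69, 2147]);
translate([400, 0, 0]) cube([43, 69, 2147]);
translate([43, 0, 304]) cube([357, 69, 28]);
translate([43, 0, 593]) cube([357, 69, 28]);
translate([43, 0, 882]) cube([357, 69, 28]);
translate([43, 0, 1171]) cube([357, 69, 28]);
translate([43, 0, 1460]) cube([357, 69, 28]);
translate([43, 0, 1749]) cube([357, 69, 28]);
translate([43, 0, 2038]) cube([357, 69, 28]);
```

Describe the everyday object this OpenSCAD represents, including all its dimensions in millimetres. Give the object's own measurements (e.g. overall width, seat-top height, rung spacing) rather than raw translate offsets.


A straight ladder. Two 43×69 mm vertical rails, 2147 mm tall, stand 443 mm apart (outside-to-outside) with their front faces coplanar on the −y side. 7 rungs, each 69 mm deep and 28 mm tall, span between the inner faces of the rails, front faces flush with the rails. The lowest rung's underside is at z = 304 mm and rungs are spaced 289 mm apart (underside to underside).


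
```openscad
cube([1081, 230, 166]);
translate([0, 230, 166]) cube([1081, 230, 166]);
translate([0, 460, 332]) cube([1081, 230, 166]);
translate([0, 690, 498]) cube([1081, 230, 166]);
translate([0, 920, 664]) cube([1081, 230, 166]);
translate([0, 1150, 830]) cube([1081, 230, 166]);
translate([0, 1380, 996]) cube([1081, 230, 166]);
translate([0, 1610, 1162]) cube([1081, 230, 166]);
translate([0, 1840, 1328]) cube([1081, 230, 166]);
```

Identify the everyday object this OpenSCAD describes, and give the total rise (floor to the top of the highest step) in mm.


A staircase. The total rise is 1494 mm.

9 identical blocks, each offset up and back from the previous — a staircase. Each step is 166 mm tall and there are 9 of them, so the total rise is 9 × 166 = 1494 mm.


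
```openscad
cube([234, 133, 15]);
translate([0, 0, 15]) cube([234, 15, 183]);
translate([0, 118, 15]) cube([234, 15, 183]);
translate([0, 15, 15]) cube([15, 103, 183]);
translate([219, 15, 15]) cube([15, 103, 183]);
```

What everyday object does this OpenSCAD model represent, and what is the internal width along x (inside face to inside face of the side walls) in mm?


An open box. The internal width is 204 mm.

A 234×133 base slab with four walls standing on it — an open box. The base is 234 mm wide and the walls are 15 mm thick, so the internal width is 234 − 2 × 15 = 204 mm.


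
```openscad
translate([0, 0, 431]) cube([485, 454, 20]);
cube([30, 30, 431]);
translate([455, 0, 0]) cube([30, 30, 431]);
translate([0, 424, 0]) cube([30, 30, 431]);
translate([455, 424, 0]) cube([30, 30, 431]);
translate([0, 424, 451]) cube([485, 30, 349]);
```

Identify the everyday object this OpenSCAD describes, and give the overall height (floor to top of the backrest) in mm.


A chair. The overall height is 800 mm.

A slab on four corner posts with a tall panel at the back — a chair. The seat slab sits at z = 431 with thickness 20, and the 349 mm backrest starts at the seat top, so the overall height is 431 + 20 + 349 = 800 mm.


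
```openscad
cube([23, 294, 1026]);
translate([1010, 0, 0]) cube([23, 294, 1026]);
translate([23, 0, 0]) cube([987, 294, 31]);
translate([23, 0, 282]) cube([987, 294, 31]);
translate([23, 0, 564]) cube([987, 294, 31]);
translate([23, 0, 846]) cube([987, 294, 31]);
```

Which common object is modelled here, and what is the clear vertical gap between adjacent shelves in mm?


A bookshelf. The clear shelf gap is 251 mm.

Two tall side panels with 4 horizontal boards between them — a bookshelf. The first two shelf undersides are at z = 0 and z = 282; with shelf thickness 31, the clear gap is 282 − 0 − 31 = 251 mm.


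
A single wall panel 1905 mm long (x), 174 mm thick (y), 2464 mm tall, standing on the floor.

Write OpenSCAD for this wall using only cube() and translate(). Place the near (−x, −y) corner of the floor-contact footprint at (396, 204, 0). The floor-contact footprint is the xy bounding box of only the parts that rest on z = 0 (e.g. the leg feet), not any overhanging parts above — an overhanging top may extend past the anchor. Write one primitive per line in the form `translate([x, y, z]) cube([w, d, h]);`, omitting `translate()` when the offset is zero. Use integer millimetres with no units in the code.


translate([396, 204, 0]) cube([1905, 174, 2464]);


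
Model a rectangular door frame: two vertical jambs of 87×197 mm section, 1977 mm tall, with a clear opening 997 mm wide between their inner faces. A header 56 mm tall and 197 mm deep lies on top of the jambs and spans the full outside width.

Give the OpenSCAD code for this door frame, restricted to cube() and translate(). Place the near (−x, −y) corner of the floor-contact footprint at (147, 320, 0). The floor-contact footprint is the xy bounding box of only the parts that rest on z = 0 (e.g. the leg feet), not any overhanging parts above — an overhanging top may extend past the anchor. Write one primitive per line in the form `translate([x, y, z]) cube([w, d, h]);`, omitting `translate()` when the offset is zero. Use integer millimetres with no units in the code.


translate([147, 320, 0]) cube([87, 197, 1977]);
translate([1231, 320, 0]) cube([87, 197, 1977]);
translate([147, 320, 1977]) cube([1171, 197, 56]);


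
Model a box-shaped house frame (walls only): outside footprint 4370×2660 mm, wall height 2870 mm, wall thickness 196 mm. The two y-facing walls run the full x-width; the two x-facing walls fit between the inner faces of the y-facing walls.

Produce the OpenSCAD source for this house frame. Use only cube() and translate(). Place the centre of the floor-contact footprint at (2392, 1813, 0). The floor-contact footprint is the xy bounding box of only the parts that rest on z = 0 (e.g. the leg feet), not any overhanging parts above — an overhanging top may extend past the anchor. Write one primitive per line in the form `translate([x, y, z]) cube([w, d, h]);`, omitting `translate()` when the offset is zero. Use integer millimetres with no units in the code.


translate([207, 483, 0]) cube([4370, 196, 2870]);
translate([207, 2947, 0]) cube([4370, 196, 2870]);
translate([207, 679, 0]) cube([196, 2268, 2870]);
translate([4381, 679, 0]) cube([196, 2268, 2870]);


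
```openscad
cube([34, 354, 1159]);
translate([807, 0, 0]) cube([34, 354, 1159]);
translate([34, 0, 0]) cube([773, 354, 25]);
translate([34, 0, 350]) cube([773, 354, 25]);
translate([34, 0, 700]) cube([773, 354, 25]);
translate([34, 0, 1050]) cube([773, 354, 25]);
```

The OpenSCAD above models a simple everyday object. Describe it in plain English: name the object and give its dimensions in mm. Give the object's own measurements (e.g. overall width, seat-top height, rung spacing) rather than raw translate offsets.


An open bookshelf. Two side panels, each 34 mm thick, 354 mm deep and 1159 mm tall, stand 841 mm apart (outside-to-outside). Between them sit 4 shelves, each 25 mm thick and 354 mm deep, spanning the full gap between the sides. The bottom shelf rests on the floor (its underside at z = 0) and the clear gap between one shelf's top and the next shelf's underside is 325 mm.


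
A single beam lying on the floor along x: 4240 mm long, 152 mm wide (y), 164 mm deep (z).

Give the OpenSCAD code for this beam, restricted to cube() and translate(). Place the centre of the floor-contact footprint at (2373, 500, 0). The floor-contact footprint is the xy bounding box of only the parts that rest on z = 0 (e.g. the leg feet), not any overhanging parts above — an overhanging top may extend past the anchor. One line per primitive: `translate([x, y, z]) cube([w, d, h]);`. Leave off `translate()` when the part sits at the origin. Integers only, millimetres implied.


translate([253, 424, 0]) cube([4240, 152, 164]);


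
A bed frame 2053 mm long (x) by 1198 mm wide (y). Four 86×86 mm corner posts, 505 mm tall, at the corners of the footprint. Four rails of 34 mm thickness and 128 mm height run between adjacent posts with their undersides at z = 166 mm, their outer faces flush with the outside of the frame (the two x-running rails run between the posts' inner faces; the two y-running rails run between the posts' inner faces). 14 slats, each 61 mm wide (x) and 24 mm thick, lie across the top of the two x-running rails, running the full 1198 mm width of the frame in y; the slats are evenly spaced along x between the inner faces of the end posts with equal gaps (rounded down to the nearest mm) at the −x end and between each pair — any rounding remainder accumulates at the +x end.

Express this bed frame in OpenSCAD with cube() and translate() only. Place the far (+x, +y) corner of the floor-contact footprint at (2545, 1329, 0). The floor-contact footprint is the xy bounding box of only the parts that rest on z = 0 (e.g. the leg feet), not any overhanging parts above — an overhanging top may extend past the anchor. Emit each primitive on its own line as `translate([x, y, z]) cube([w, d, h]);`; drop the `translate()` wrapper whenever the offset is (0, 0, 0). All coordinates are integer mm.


// slat z = rail_z + rail_h = 166 + 128 = 294
// slat gap = ⌊(1881 − 14·61) / 15⌋ = 68
translate([492, 131, 0]) cube([86, 86, 505]);
translate([492, 1243, 0]) cube([86, 86, 505]);
translate([2459, 131, 0]) cube([86, 86, 505]);
translate([2459, 1243, 0]) cube([86, 86, 505]);
translate([578, 131, 166]) cube([1881, 34, 128]);
translate([578, 1295, 166]) cube([1881, 34, 128]);
translate([492, 217, 166]) cube([34, 1026, 128]);
translate([2511, 217, 166]) cube([34, 1026, 128]);
translate([646, 131, 294]) cube([61, 1198, 24]);
translate([775, 131, 294]) cube([61, 1198, 24]);
translate([904, 131, 294]) cube([61, 1198, 24]);
translate([1033, 131, 294]) cube([61, 1198, 24]);
translate([1162, 131, 294]) cube([61, 1198, 24]);
translate([1291, 131, 294]) cube([61, 1198, 24]);
translate([1420, 131, 294]) cube([61, 1198, 24]);
translate([1549, 131, 294]) cube([61, 1198, 24]);
translate([1678, 131, 294]) cube([61, 1198, 24]);
translate([1807, 131, 294]) cube([61, 1198, 24]);
translate([1936, 131, 294]) cube([61, 1198, 24]);
translate([2065, 131, 294]) cube([61, 1198, 24]);
translate([2194, 131, 294]) cube([61, 1198, 24]);
translate([2323, 131, 294]) cube([61, 1198, 24]);


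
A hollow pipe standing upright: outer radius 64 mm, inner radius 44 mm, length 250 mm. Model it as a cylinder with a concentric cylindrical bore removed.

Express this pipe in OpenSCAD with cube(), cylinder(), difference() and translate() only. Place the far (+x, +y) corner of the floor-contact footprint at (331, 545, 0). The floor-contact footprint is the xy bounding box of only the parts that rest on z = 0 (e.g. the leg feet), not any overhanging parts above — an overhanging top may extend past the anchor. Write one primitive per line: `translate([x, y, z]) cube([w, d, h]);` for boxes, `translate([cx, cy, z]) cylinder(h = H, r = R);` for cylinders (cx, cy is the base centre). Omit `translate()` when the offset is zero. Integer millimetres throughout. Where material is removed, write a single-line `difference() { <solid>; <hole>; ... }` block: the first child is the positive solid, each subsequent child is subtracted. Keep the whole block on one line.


difference() { translate([267, 481, 0]) cylinder(h = 250, r = 64); translate([267, 481, 0]) cylinder(h = 250, r = 44); }


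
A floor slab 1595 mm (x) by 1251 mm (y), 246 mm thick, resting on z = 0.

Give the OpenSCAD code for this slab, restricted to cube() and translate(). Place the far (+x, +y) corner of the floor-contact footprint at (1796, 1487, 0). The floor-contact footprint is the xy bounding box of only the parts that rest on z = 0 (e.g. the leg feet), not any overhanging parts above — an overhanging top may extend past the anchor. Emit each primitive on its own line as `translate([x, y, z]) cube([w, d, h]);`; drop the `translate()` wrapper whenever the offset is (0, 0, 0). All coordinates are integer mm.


translate([201, 236, 0]) cube([1595, 1251, 246]);


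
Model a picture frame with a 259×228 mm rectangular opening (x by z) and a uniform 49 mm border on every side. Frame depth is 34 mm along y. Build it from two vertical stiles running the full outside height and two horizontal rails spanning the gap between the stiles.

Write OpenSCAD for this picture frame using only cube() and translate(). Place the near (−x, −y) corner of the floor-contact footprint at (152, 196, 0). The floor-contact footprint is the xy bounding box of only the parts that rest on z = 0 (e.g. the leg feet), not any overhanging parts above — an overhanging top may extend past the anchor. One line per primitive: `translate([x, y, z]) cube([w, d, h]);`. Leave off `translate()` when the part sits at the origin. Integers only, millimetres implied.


translate([152, 196, 0]) cube([49, 34, 326]);
translate([460, 196, 0]) cube([49, 34, 326]);
translate([201, 196, 0]) cube([259, 34, 49]);
translate([201, 196, 277]) cube([259, 34, 49]);


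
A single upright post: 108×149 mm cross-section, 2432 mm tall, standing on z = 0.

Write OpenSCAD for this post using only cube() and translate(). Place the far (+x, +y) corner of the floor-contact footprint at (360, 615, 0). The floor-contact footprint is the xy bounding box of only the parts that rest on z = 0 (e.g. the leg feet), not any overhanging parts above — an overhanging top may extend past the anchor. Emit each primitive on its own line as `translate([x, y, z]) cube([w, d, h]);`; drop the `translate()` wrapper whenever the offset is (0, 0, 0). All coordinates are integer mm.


translate([252, 466, 0]) cube([108, 149, 2432]);


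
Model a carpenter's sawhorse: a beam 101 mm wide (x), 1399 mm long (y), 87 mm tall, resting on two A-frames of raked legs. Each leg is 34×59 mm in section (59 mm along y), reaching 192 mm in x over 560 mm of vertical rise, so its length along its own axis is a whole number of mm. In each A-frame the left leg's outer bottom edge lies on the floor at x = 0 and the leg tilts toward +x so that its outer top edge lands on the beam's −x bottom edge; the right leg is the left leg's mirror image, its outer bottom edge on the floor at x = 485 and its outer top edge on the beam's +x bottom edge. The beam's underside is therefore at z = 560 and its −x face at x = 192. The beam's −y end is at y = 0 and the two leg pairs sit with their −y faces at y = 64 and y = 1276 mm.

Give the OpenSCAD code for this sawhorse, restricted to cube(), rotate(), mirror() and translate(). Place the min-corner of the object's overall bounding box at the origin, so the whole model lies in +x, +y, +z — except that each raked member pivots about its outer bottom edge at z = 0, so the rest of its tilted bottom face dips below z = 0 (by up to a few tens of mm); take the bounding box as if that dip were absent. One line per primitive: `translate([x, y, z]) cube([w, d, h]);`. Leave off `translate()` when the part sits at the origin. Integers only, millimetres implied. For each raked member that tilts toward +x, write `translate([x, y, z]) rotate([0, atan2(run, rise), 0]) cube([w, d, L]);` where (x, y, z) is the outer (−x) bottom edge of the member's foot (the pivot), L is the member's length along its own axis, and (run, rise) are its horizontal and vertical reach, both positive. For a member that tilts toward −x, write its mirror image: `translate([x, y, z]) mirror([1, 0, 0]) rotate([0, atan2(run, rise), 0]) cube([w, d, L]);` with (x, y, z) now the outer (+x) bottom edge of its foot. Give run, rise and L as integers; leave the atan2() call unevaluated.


translate([192, 0, 560]) cube([101, 1399, 87]);
translate([0, 64, 0]) rotate([0, atan2(192, 560), 0]) cube([34, 59, 592]);
translate([485, 64, 0]) mirror([1, 0, 0]) rotate([0, atan2(192, 560), 0]) cube([34, 59, 592]);
translate([0, 1276, 0]) rotate([0, atan2(192, 560), 0]) cube([34, 59, 592]);
translate([485, 1276, 0]) mirror([1, 0, 0]) rotate([0, atan2(192, 560), 0]) cube([34, 59, 592]);


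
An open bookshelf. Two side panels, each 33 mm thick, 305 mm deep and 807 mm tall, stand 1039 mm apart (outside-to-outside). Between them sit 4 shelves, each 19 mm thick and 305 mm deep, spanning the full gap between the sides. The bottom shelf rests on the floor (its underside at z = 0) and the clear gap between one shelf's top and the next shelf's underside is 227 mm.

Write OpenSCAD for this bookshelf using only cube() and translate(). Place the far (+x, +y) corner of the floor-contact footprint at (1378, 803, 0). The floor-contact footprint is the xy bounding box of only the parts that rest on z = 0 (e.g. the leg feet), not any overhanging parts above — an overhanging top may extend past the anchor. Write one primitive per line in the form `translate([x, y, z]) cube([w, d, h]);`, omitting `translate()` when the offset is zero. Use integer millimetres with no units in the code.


translate([339, 498, 0]) cube([33, 305, 807]);
translate([1345, 498, 0]) cube([33, 305, 807]);
translate([372, 498, 0]) cube([973, 305, 19]);
translate([372, 498, 246]) cube([973, 305, 19]);
translate([372, 498, 492]) cube([973, 305, 19]);
translate([372, 498, 738]) cube([973, 305, 19]);


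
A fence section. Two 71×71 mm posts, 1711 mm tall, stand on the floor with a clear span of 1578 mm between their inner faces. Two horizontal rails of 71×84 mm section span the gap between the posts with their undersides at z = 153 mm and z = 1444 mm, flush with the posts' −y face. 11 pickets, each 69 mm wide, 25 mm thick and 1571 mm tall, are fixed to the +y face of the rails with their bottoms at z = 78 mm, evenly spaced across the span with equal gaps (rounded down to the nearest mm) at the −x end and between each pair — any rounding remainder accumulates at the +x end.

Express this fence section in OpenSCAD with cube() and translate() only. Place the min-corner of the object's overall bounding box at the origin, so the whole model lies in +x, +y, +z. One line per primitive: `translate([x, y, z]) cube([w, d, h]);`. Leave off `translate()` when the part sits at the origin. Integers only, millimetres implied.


cube([71, 71, 1711]);
translate([1649, 0, 0]) cube([71, 71, 1711]);
translate([71, 0, 153]) cube([1578, 71, 84]);
translate([71, 0, 1444]) cube([1578, 71, 84]);
translate([139, 71, 78]) cube([69, 25, 1571]);
translate([276, 71, 78]) cube([69, 25, 1571]);
translate([413, 71, 78]) cube([69, 25, 1571]);
translate([550, 71, 78]) cube([69, 25, 1571]);
translate([687, 71, 78]) cube([69, 25, 1571]);
translate([824, 71, 78]) cube([69, 25, 1571]);
translate([961, 71, 78]) cube([69, 25, 1571]);
translate([1098, 71, 78]) cube([69, 25, 1571]);
translate([1235, 71, 78]) cube([69, 25, 1571]);
translate([1372, 71, 78]) cube([69, 25, 1571]);
translate([1509, 71, 78]) cube([69, 25, 1571]);


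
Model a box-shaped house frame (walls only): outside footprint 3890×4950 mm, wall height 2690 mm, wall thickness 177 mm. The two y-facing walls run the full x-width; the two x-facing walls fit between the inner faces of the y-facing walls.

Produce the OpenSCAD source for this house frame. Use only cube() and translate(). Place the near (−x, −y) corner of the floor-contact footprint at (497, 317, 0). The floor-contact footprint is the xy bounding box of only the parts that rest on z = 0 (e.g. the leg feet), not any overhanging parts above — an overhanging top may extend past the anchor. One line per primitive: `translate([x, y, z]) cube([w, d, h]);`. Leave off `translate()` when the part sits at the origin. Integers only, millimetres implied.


translate([497, 317, 0]) cube([3890, 177, 2690]);
translate([497, 5090, 0]) cube([3890, 177, 2690]);
translate([497, 494, 0]) cube([177, 4596, 2690]);
translate([4210, 494, 0]) cube([177, 4596, 2690]);


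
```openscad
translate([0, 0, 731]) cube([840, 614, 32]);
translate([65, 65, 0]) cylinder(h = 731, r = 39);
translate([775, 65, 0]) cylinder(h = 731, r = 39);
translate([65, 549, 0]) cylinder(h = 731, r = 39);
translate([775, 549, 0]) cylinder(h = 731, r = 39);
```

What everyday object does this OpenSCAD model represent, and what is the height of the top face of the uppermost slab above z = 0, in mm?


A table. The table height is 763 mm.

A 840×614×32 slab sits at z = 731 on four Ø78 mm round legs — a table. The top surface is at 731 + 32 = 763 mm.


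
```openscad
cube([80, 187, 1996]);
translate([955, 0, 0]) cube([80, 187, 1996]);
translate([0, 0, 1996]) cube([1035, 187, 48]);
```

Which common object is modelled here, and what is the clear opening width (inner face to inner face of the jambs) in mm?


A door frame. The clear opening width is 875 mm.

Two 1996 mm tall posts with a header on top — a door frame. The left jamb is 80 mm wide at x = 0; the right jamb starts at x = 955. The clear opening is 955 − 80 = 875 mm.


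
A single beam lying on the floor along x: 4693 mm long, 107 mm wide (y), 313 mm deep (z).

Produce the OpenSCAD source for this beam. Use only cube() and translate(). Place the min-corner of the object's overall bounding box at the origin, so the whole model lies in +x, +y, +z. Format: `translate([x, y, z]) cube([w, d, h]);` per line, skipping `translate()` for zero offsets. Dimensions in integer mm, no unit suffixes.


cube([4693, 107, 313]);


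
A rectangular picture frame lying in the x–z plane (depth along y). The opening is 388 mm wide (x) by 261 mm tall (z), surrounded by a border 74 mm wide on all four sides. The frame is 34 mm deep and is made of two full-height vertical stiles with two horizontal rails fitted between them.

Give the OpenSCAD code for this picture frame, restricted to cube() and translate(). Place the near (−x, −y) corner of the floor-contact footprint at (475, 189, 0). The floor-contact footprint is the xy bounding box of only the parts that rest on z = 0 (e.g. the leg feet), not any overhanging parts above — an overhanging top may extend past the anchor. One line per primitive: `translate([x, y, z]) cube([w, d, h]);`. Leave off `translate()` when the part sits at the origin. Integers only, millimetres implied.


translate([475, 189, 0]) cube([74, 34, 409]);
translate([937, 189, 0]) cube([74, 34, 409]);
translate([549, 189, 0]) cube([388, 34, 74]);
translate([549, 189, 335]) cube([388, 34, 74]);


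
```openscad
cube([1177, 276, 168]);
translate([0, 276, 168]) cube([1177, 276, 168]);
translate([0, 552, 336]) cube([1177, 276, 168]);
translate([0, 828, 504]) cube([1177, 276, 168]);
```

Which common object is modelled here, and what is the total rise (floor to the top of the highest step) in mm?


A staircase. The total rise is 672 mm.

4 identical blocks, each offset up and back from the previous — a staircase. Each step is 168 mm tall and there are 4 of them, so the total rise is 4 × 168 = 672 mm.


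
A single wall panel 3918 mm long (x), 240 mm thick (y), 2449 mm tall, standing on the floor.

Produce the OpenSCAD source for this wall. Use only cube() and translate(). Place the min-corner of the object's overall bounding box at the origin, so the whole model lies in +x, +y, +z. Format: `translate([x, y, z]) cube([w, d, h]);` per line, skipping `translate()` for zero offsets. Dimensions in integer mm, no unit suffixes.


cube([3918, 240, 2449]);


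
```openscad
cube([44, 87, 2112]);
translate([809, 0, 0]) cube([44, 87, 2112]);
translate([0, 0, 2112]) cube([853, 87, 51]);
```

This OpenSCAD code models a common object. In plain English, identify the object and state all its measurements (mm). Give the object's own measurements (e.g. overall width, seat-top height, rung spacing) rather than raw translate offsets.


A door frame. The clear opening is 765 mm wide and 2112 mm high. Two 44 mm wide jambs, 87 mm deep, stand either side of the opening from the floor to the top of the opening. A 51 mm thick head sits across the top of both jambs, spanning the full outside width of the frame.


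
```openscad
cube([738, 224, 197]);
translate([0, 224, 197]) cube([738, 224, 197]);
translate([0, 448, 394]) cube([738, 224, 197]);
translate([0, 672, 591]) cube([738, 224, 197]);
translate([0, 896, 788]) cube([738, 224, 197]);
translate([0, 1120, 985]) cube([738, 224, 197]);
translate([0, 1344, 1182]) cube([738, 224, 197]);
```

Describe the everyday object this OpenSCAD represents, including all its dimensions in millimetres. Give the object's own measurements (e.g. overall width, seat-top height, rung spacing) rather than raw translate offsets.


A straight staircase of 7 solid steps. Each step is 738 mm wide (x), 224 mm deep (y, the going) and 197 mm tall (the rise). The first step rests on the floor; each subsequent step sits one going further in +y and one rise higher in +z, directly behind and above the previous step with no overlap.


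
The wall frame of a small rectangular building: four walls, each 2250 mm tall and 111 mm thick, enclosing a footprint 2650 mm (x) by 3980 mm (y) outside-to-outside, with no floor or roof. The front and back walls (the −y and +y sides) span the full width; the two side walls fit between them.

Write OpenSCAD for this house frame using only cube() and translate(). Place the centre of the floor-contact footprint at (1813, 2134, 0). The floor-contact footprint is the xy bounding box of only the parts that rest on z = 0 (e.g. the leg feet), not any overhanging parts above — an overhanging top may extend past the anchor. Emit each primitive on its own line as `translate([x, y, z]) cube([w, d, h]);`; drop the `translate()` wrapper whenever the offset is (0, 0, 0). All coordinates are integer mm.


translate([488, 144, 0]) cube([2650, 111, 2250]);
translate([488, 4013, 0]) cube([2650, 111, 2250]);
translate([488, 255, 0]) cube([111, 3758, 2250]);
translate([3027, 255, 0]) cube([111, 3758, 2250]);


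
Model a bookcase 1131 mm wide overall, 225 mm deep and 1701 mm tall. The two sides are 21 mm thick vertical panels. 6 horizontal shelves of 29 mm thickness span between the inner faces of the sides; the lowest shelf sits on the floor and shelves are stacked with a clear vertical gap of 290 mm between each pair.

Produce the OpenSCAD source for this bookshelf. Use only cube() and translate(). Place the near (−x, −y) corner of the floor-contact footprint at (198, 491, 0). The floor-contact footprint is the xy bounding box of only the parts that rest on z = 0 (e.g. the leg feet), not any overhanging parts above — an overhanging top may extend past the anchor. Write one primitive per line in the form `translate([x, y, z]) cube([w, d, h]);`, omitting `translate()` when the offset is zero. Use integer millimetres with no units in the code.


translate([198, 491, 0]) cube([21, 225, 1701]);
translate([1308, 491, 0]) cube([21, 225, 1701]);
translate([219, 491, 0]) cube([1089, 225, 29]);
translate([219, 491, 319]) cube([1089, 225, 29]);
translate([219, 491, 638]) cube([1089, 225, 29]);
translate([219, 491, 957]) cube([1089, 225, 29]);
translate([219, 491, 1276]) cube([1089, 225, 29]);
translate([219, 491, 1595]) cube([1089, 225, 29]);


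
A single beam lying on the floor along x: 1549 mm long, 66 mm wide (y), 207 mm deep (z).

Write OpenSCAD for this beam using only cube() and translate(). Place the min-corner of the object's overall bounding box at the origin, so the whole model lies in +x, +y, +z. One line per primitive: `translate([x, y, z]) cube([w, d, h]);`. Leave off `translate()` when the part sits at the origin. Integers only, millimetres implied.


cube([1549, 66, 207]);


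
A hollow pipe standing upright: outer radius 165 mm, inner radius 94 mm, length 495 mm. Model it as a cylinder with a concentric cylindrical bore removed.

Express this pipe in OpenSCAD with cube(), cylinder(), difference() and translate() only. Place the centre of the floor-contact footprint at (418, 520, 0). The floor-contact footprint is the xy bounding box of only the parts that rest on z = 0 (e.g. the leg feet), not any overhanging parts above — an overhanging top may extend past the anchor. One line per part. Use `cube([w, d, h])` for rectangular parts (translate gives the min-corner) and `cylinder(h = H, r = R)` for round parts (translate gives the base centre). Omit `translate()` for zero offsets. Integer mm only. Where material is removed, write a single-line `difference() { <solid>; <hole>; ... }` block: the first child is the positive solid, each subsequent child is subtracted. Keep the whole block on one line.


difference() { translate([418, 520, 0]) cylinder(h = 495, r = 165); translate([418, 520, 0]) cylinder(h = 495, r = 94); }


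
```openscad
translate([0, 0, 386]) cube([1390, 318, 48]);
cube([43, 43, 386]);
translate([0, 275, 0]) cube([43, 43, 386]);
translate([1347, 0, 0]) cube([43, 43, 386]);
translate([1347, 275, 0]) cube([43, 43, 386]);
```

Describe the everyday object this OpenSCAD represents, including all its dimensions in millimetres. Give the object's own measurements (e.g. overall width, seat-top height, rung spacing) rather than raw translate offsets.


A bench: a 1390×318 mm seat slab, 48 mm thick, top at z = 434 mm, on four 43×43 mm square legs flush with the seat corners and standing on z = 0.


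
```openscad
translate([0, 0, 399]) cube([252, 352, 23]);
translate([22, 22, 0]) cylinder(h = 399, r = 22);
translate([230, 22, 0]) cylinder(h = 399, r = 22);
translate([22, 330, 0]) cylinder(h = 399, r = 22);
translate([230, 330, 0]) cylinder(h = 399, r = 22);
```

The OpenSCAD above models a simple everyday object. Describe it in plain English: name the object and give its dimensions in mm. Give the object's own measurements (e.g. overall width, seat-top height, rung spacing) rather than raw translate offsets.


A four-legged stool. The seat is a 252×352×23 mm slab whose top surface is at z = 422 mm; four round legs, each 44 mm in diameter, run from the floor (z = 0) to the underside of the seat, each leg's axis is inset half a diameter from the nearest pair of seat edges (so the leg's bounding box is flush with the corner).


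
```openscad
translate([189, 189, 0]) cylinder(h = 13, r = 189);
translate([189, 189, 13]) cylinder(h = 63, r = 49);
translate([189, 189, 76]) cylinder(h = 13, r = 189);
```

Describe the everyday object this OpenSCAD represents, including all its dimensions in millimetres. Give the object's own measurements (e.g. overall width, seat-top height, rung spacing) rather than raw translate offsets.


A spool: two coaxial disc flanges of radius 189 mm and thickness 13 mm, joined by a core cylinder of radius 49 mm and height 63 mm. The lower flange rests on z = 0 and the three cylinders share a vertical axis.


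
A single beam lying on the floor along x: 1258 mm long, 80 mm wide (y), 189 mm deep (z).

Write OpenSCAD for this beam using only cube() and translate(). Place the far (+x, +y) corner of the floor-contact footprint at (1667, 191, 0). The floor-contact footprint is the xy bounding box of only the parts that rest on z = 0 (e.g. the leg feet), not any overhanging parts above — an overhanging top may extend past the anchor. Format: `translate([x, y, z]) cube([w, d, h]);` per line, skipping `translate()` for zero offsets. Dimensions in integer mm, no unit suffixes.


translate([409, 111, 0]) cube([1258, 80, 189]);


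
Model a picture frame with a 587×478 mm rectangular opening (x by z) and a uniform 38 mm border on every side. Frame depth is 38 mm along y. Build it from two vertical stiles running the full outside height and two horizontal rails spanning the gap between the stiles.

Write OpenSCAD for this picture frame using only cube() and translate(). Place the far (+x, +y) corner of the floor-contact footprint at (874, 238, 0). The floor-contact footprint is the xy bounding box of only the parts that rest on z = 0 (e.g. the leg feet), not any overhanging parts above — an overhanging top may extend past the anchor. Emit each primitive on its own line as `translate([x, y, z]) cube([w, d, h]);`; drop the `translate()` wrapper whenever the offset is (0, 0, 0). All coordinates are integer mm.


translate([211, 200, 0]) cube([38, 38, 554]);
translate([836, 200, 0]) cube([38, 38, 554]);
translate([249, 200, 0]) cube([587, 38, 38]);
translate([249, 200, 516]) cube([587, 38, 38]);
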